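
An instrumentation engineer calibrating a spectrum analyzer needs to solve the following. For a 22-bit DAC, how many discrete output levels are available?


Number of quantization levels = 2^N
= 2^22
= 4194304

4194304


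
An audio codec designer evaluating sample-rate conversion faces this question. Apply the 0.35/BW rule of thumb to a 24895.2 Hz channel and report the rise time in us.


Rise time from bandwidth relationship:
tr = 0.35 / BW
   = 0.35 / 24895.2
   = 1.405893506e-05 s
   = 14.0589 us

14.0589 us


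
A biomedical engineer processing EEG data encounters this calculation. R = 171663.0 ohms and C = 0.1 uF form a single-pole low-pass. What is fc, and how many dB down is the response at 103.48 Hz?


Step 1 — cutoff frequency:
fc = 1 / (2*pi*R*C)
C = 0.1 uF = 1e-07 F
fc = 1 / (2*pi*171663.0*1e-07)
   = 9.27136 Hz

Step 2 — magnitude at f = 103.48 Hz:
|H(f)| = 1 / sqrt(1 + (f/fc)^2)
f/fc = 103.48 / 9.27136 = 11.161254
|H| = 1 / sqrt(1 + 124.573591) = 0.0892382
|H|_dB = 20*log10(0.0892382) = -20.99 dB

fc = 9.27136 Hz; |H(103.48 Hz)| = -20.99 dB


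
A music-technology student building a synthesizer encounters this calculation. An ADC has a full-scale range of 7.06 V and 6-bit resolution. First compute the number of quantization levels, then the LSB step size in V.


Step 1 — number of quantization levels:
L = 2^N = 2^6 = 64

Step 2 — LSB step size:
delta = Vfs / L
      = 7.06 / 64
      = 0.1103125 V

Levels = 64; step size = 0.1103125 V


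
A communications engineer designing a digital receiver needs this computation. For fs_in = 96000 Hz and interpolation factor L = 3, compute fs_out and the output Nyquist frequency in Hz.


Step 1 — output sample rate after interpolation by L:
fs_out = L * fs_in = 3 * 96000 = 288000 Hz

Step 2 — Nyquist frequency of the output stream:
f_Nyq = fs_out / 2 = 288000 / 2 = 144000.0 Hz

fs_out = 288000 Hz; f_Nyquist = 144000.0 Hz


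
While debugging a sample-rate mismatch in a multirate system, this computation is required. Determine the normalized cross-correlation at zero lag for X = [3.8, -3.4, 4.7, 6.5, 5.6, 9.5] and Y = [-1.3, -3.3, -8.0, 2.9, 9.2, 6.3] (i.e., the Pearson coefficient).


Pearson correlation coefficient (population):
r = cov(X,Y) / (std(X) * std(Y))
Mean X = 4.45, Mean Y = 0.9667
Cov(X,Y) = 12.181667
Std(X) = 3.93986, Std(Y) = 5.826854
r = 0.5306

0.5306


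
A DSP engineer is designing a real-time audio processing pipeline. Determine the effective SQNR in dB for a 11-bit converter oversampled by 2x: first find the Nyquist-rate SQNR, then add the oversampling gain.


Step 1 — baseline SQNR at Nyquist:
SQNR_base = 6.02*N + 1.76
          = 6.02*11 + 1.76
          = 67.98 dB

Step 2 — oversampling processing gain:
G = 10*log10(OSR) = 10*log10(2) = 3.01 dB

Step 3 — total:
SQNR_total = 67.98 + 3.01 = 70.99 dB

Base SQNR = 67.98 dB; oversampled SQNR = 70.99 dB


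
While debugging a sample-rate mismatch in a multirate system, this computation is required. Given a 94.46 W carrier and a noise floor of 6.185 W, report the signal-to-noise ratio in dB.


SNR in decibels:
SNR = 10 * log10(Ps / Pn)
    = 10 * log10(94.46 / 6.185)
    = 10 * log10(15.2724)
    = 10 * 1.1839
    = 11.84 dB

11.84 dB


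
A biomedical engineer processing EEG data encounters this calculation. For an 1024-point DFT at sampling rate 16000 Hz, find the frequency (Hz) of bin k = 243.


Frequency of DFT bin k:
f_k = k * fs / N
    = 243 * 16000 / 1024
    = 3888000 / 1024
    = 3796.875 Hz

3796.875 Hz


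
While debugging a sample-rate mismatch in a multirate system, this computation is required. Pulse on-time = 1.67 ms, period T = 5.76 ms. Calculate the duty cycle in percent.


Duty cycle as a percentage:
DC = (t_on / T) * 100
   = (1.67 / 5.76) * 100
   = 0.289931 * 100
   = 28.99 %

28.99 %


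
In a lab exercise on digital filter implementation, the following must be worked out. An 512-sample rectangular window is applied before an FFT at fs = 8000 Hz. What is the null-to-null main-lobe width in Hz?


Main lobe width for a rectangular window:
Width = 2 * fs / N
      = 2 * 8000 / 512
      = 16000 / 512
      = 31.25 Hz

31.25 Hz


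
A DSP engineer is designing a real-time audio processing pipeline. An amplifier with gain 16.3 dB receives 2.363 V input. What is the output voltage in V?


Output voltage from dB gain:
V_out = V_in * 10^(gain_dB / 20)
      = 2.363 * 10^(16.3 / 20)
      = 2.363 * 6.531306
      = 15.4335 V

15.4335 V


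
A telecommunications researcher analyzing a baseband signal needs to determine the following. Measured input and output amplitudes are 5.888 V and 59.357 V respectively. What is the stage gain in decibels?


Voltage gain in dB:
G = 20 * log10(Vout / Vin)
  = 20 * log10(59.357 / 5.888)
  = 20 * log10(10.081012)
  = 20 * 1.003504
  = 20.07 dB

20.07 dB


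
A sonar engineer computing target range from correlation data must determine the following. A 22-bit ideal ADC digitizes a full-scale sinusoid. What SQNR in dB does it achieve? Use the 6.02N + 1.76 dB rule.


Theoretical SNR for a full-scale sinusoid:
SNR = 6.02 * N + 1.76
    = 6.02 * 22 + 1.76
    = 132.44 + 1.76
    = 134.2 dB

134.2 dB


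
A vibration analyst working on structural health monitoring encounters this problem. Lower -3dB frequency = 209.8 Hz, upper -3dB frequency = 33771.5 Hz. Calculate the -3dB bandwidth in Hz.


Bandwidth is the difference of -3dB frequencies:
BW = f_high - f_low
   = 33771.5 - 209.8
   = 33561.7 Hz

33561.7 Hz


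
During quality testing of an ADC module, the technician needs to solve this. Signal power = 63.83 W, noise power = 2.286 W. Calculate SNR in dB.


SNR in decibels:
SNR = 10 * log10(Ps / Pn)
    = 10 * log10(63.83 / 2.286)
    = 10 * log10(27.9221)
    = 10 * 1.4459
    = 14.46 dB

14.46 dB


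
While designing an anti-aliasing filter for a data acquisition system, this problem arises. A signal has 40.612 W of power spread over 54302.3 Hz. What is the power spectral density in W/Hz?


Power spectral density:
PSD = P / BW
    = 40.612 / 54302.3
    = 0.00074789 W/Hz

0.00074789 W/Hz


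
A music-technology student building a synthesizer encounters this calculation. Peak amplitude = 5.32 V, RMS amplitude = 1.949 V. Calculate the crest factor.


Crest factor is the ratio of peak to RMS:
CF = V_peak / V_rms
   = 5.32 / 1.949
   = 2.7296

2.7296


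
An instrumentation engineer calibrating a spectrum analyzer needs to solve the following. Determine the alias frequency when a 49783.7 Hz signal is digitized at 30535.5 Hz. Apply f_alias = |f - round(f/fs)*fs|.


Compute the nearest integer multiple of fs to the signal:
n = round(49783.7 / 30535.5) = 2
f_alias = |49783.7 - 2 * 30535.5|
        = |49783.7 - 61071.0|
        = 11287.3 Hz

11287.3


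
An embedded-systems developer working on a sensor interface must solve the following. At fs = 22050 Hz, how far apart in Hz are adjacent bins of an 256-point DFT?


DFT frequency resolution:
df = fs / N
   = 22050 / 256
   = 86.1328 Hz

86.1328 Hz


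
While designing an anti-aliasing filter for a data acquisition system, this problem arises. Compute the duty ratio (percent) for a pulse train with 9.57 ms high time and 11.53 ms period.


Duty cycle as a percentage:
DC = (t_on / T) * 100
   = (9.57 / 11.53) * 100
   = 0.830009 * 100
   = 83.0 %

83.0 %


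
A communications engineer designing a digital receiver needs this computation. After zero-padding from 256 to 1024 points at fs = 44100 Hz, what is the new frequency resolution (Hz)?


Frequency resolution after zero-padding:
N_padded = 256 * 4 = 1024
df = fs / N_padded
   = 44100 / 1024
   = 43.0664 Hz

43.0664 Hz


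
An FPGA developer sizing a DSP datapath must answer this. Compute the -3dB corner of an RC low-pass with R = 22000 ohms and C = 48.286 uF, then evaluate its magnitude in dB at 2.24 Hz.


Step 1 — cutoff frequency:
fc = 1 / (2*pi*R*C)
C = 48.286 uF = 4.8286e-05 F
fc = 1 / (2*pi*22000*4.8286e-05)
   = 0.149822 Hz

Step 2 — magnitude at f = 2.24 Hz:
|H(f)| = 1 / sqrt(1 + (f/fc)^2)
f/fc = 2.24 / 0.149822 = 14.951075
|H| = 1 / sqrt(1 + 223.534644) = 0.0667357
|H|_dB = 20*log10(0.0667357) = -23.51 dB

fc = 0.149822 Hz; |H(2.24 Hz)| = -23.51 dB


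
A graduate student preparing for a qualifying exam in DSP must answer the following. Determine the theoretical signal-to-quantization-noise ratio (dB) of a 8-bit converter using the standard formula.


Theoretical SNR for a full-scale sinusoid:
SNR = 6.02 * N + 1.76
    = 6.02 * 8 + 1.76
    = 48.16 + 1.76
    = 49.92 dB

49.92 dB


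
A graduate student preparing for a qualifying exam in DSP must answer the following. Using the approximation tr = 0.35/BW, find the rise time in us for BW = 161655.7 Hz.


Rise time from bandwidth relationship:
tr = 0.35 / BW
   = 0.35 / 161655.7
   = 2.165095323e-06 s
   = 2.1651 us

2.1651 us


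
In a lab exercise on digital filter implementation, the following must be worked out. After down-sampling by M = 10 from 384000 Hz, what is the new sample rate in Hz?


Decimation reduces the sample rate:
fs_out = fs_in / M
       = 384000 / 10
       = 38400.0 Hz

38400.0 Hz


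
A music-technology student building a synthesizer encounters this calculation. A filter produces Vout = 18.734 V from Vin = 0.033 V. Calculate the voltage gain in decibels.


Voltage gain in dB:
G = 20 * log10(Vout / Vin)
  = 20 * log10(18.734 / 0.033)
  = 20 * log10(567.69697)
  = 20 * 2.754117
  = 55.08 dB

55.08 dB


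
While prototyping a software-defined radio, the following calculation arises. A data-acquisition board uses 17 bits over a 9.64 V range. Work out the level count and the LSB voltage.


Step 1 — number of quantization levels:
L = 2^N = 2^17 = 131072

Step 2 — LSB step size:
delta = Vfs / L
      = 9.64 / 131072
      = 7.355e-05 V

Levels = 131072; step size = 7.355e-05 V


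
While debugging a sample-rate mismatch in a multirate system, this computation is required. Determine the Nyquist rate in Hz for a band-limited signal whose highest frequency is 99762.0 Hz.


The Nyquist rate is twice the maximum frequency component.
fs_min = 2 * fmax
      = 2 * 99762.0
      = 199524.0 Hz

199524.0


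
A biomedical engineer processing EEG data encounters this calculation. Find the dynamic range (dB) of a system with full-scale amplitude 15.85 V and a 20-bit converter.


Dynamic range from full-scale to LSB:
V_min = V_max / 2^bits = 15.85 / 2^20
DR = 20 * log10(V_max / V_min)
   = 20 * log10(2^20)
   = 20 * 20 * log10(2)
   = 120.41 dB

120.41 dB


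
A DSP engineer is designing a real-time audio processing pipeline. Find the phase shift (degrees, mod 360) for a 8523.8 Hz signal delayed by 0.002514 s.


Phase shift from frequency and time delay:
phi = 360 * f * t_delay
    = 360 * 8523.8 * 0.002514
    = 7714.38 degrees
    mod 360 = 154.38 degrees

154.38 degrees


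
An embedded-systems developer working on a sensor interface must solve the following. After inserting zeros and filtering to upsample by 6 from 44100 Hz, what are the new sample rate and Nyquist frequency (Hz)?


Step 1 — output sample rate after interpolation by L:
fs_out = L * fs_in = 6 * 44100 = 264600 Hz

Step 2 — Nyquist frequency of the output stream:
f_Nyq = fs_out / 2 = 264600 / 2 = 132300.0 Hz

fs_out = 264600 Hz; f_Nyquist = 132300.0 Hz


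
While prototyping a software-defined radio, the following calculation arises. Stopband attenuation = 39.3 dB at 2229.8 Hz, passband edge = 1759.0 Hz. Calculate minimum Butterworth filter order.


Butterworth filter order formula:
n = log10(10^(A/10) - 1) / (2 * log10(f_stop/f_pass))
10^(39.3/10) - 1 = 8510.3804
f_stop/f_pass = 2229.8 / 1759.0 = 1.2677
n = 19.0774 -> ceil = 20

20


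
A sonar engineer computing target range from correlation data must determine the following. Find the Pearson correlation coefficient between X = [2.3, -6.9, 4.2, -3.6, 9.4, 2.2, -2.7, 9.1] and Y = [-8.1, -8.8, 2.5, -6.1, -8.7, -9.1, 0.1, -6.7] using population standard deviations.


Pearson correlation coefficient (population):
r = cov(X,Y) / (std(X) * std(Y))
Mean X = 1.75, Mean Y = -5.6125
Cov(X,Y) = -1.239375
Std(X) = 5.503408, Std(Y) = 4.151939
r = -0.0542

-0.0542


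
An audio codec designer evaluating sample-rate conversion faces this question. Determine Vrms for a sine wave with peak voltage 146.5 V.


RMS voltage for a sinusoidal waveform:
V_rms = V_peak / sqrt(2)
      = 146.5 / 1.414214
      = 103.591 V

103.591 V


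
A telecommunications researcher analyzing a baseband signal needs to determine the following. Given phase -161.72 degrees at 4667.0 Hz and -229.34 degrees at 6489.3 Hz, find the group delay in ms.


Group delay from phase difference:
tau = -d(phi)/d(omega)
d(phi) = -67.62 deg = -1.180192 rad
d(omega) = 2*pi*(6489.3 - 4667.0) = 11449.8486 rad/s
tau = -(-1.180192) / 11449.8486
    = 0.1031 ms

0.1031 ms


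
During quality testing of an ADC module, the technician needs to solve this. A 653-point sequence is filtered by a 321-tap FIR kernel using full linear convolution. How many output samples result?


Linear convolution output length:
L = N + M - 1
  = 653 + 321 - 1
  = 973 samples

973


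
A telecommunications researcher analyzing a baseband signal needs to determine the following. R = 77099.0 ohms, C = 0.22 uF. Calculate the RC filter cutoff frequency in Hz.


Cutoff frequency of a first-order RC filter:
fc = 1 / (2 * pi * R * C)
C = 0.22 uF = 2.2e-07 F
fc = 1 / (2 * pi * 77099.0 * 2.2e-07)
   = 1 / 0.10657400687961
   = 9.383151 Hz

9.383151 Hz


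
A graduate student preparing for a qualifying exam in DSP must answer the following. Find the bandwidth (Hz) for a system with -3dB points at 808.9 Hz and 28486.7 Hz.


Bandwidth is the difference of -3dB frequencies:
BW = f_high - f_low
   = 28486.7 - 808.9
   = 27677.8 Hz

27677.8 Hz


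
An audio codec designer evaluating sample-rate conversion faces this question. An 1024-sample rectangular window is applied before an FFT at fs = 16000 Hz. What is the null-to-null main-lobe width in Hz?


Main lobe width for a rectangular window:
Width = 2 * fs / N
      = 2 * 16000 / 1024
      = 32000 / 1024
      = 31.25 Hz

31.25 Hz


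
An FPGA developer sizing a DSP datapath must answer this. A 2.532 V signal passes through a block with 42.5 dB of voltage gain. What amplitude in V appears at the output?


Output voltage from dB gain:
V_out = V_in * 10^(gain_dB / 20)
      = 2.532 * 10^(42.5 / 20)
      = 2.532 * 133.352143
      = 337.6476 V

337.6476 V


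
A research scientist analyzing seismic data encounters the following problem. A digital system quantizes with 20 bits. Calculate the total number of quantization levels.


Number of quantization levels = 2^N
= 2^20
= 1048576

1048576


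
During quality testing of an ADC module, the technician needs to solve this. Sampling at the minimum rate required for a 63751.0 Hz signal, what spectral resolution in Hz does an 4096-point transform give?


Step 1 — Nyquist sampling rate:
fs = 2 * fmax = 2 * 63751.0 = 127502.0 Hz

Step 2 — DFT bin spacing:
df = fs / N = 127502.0 / 4096 = 31.1284 Hz

31.1284 Hz


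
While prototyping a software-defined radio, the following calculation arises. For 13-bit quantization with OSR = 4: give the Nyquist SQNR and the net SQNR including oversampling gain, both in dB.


Step 1 — baseline SQNR at Nyquist:
SQNR_base = 6.02*N + 1.76
          = 6.02*13 + 1.76
          = 80.02 dB

Step 2 — oversampling processing gain:
G = 10*log10(OSR) = 10*log10(4) = 6.02 dB

Step 3 — total:
SQNR_total = 80.02 + 6.02 = 86.04 dB

Base SQNR = 80.02 dB; oversampled SQNR = 86.04 dB


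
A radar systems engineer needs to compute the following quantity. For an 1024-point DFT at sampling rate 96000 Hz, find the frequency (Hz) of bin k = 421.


Frequency of DFT bin k:
f_k = k * fs / N
    = 421 * 96000 / 1024
    = 40416000 / 1024
    = 39468.75 Hz

39468.75 Hz


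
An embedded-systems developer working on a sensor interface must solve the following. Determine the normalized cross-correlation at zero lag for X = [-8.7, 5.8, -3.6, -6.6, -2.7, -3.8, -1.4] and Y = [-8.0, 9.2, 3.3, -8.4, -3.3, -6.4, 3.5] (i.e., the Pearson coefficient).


Pearson correlation coefficient (population):
r = cov(X,Y) / (std(X) * std(Y))
Mean X = -3.0, Mean Y = -1.4429
Cov(X,Y) = 23.507143
Std(X) = 4.251722, Std(Y) = 6.32023
r = 0.8748

0.8748


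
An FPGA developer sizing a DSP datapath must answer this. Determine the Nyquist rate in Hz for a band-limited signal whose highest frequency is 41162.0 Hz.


The Nyquist rate is twice the maximum frequency component.
fs_min = 2 * fmax
      = 2 * 41162.0
      = 82324.0 Hz

82324.0


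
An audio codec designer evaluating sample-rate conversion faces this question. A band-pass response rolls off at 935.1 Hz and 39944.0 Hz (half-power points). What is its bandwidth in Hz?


Bandwidth is the difference of -3dB frequencies:
BW = f_high - f_low
   = 39944.0 - 935.1
   = 39008.9 Hz

39008.9 Hz


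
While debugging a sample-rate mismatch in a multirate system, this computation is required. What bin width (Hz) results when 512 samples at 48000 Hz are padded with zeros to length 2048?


Frequency resolution after zero-padding:
N_padded = 512 * 4 = 2048
df = fs / N_padded
   = 48000 / 2048
   = 23.4375 Hz

23.4375 Hz


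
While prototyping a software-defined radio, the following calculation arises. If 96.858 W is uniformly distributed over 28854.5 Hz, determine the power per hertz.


Power spectral density:
PSD = P / BW
    = 96.858 / 28854.5
    = 0.00335677 W/Hz

0.00335677 W/Hz


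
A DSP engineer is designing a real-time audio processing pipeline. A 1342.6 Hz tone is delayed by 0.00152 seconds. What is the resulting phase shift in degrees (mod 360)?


Phase shift from frequency and time delay:
phi = 360 * f * t_delay
    = 360 * 1342.6 * 0.00152
    = 734.67 degrees
    mod 360 = 14.67 degrees

14.67 degrees


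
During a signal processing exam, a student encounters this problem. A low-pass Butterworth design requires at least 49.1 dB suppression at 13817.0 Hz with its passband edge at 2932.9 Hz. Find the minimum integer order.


Butterworth filter order formula:
n = log10(10^(A/10) - 1) / (2 * log10(f_stop/f_pass))
10^(49.1/10) - 1 = 81282.0516
f_stop/f_pass = 13817.0 / 2932.9 = 4.711
n = 3.6472 -> ceil = 4

4


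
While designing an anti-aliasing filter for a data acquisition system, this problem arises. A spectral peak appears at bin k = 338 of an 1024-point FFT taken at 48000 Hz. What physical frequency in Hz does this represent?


Frequency of DFT bin k:
f_k = k * fs / N
    = 338 * 48000 / 1024
    = 16224000 / 1024
    = 15843.75 Hz

15843.75 Hz


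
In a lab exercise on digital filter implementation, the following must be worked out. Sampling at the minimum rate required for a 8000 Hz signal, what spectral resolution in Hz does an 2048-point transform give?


Step 1 — Nyquist sampling rate:
fs = 2 * fmax = 2 * 8000 = 16000 Hz

Step 2 — DFT bin spacing:
df = fs / N = 16000 / 2048 = 7.8125 Hz

7.8125 Hz


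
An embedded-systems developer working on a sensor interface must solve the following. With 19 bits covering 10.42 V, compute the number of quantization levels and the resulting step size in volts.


Step 1 — number of quantization levels:
L = 2^N = 2^19 = 524288

Step 2 — LSB step size:
delta = Vfs / L
      = 10.42 / 524288
      = 1.987e-05 V

Levels = 524288; step size = 1.987e-05 V


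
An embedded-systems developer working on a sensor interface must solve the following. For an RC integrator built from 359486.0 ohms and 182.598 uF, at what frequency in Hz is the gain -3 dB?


Cutoff frequency of a first-order RC filter:
fc = 1 / (2 * pi * R * C)
C = 182.598 uF = 0.000182598 F
fc = 1 / (2 * pi * 359486.0 * 0.000182598)
   = 1 / 412.43723476499
   = 0.002425 Hz

0.002425 Hz


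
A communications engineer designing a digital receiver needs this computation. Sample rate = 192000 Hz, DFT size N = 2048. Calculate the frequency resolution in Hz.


DFT frequency resolution:
df = fs / N
   = 192000 / 2048
   = 93.75 Hz

93.75 Hz


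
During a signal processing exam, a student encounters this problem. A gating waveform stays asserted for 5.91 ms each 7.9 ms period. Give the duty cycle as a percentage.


Duty cycle as a percentage:
DC = (t_on / T) * 100
   = (5.91 / 7.9) * 100
   = 0.748101 * 100
   = 74.81 %

74.81 %


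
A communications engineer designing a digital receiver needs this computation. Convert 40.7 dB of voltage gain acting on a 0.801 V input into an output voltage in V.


Output voltage from dB gain:
V_out = V_in * 10^(gain_dB / 20)
      = 0.801 * 10^(40.7 / 20)
      = 0.801 * 108.392691
      = 86.8225 V

86.8225 V


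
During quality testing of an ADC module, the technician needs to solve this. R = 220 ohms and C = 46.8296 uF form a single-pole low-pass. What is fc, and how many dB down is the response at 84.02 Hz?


Step 1 — cutoff frequency:
fc = 1 / (2*pi*R*C)
C = 46.8296 uF = 4.68296e-05 F
fc = 1 / (2*pi*220*4.68296e-05)
   = 15.4482 Hz

Step 2 — magnitude at f = 84.02 Hz:
|H(f)| = 1 / sqrt(1 + (f/fc)^2)
f/fc = 84.02 / 15.4482 = 5.438821
|H| = 1 / sqrt(1 + 29.580774) = 0.1808322
|H|_dB = 20*log10(0.1808322) = -14.85 dB

fc = 15.4482 Hz; |H(84.02 Hz)| = -14.85 dB


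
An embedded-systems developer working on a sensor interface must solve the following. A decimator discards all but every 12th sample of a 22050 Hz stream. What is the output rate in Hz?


Decimation reduces the sample rate:
fs_out = fs_in / M
       = 22050 / 12
       = 1837.5 Hz

1837.5 Hz


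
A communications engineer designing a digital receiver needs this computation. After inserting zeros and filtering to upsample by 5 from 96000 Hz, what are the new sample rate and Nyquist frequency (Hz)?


Step 1 — output sample rate after interpolation by L:
fs_out = L * fs_in = 5 * 96000 = 480000 Hz

Step 2 — Nyquist frequency of the output stream:
f_Nyq = fs_out / 2 = 480000 / 2 = 240000.0 Hz

fs_out = 480000 Hz; f_Nyquist = 240000.0 Hz


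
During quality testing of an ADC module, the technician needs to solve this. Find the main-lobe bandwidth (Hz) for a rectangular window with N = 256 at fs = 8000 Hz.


Main lobe width for a rectangular window:
Width = 2 * fs / N
      = 2 * 8000 / 256
      = 16000 / 256
      = 62.5 Hz

62.5 Hz


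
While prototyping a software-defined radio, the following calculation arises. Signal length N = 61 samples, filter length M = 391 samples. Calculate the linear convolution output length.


Linear convolution output length:
L = N + M - 1
  = 61 + 391 - 1
  = 451 samples

451


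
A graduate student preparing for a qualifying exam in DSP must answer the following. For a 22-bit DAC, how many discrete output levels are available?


Number of quantization levels = 2^N
= 2^22
= 4194304

4194304


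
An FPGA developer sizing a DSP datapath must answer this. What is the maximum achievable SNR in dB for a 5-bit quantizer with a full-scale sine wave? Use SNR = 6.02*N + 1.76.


Theoretical SNR for a full-scale sinusoid:
SNR = 6.02 * N + 1.76
    = 6.02 * 5 + 1.76
    = 30.1 + 1.76
    = 31.86 dB

31.86 dB


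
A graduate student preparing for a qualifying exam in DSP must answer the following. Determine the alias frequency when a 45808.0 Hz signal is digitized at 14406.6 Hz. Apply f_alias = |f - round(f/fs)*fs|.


Compute the nearest integer multiple of fs to the signal:
n = round(45808.0 / 14406.6) = 3
f_alias = |45808.0 - 3 * 14406.6|
        = |45808.0 - 43219.8|
        = 2588.2 Hz

2588.2


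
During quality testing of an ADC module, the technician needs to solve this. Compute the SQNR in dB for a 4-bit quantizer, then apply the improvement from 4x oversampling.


Step 1 — baseline SQNR at Nyquist:
SQNR_base = 6.02*N + 1.76
          = 6.02*4 + 1.76
          = 25.84 dB

Step 2 — oversampling processing gain:
G = 10*log10(OSR) = 10*log10(4) = 6.02 dB

Step 3 — total:
SQNR_total = 25.84 + 6.02 = 31.86 dB

Base SQNR = 25.84 dB; oversampled SQNR = 31.86 dB


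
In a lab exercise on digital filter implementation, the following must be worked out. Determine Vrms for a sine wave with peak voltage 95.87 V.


RMS voltage for a sinusoidal waveform:
V_rms = V_peak / sqrt(2)
      = 95.87 / 1.414214
      = 67.79 V

67.79 V


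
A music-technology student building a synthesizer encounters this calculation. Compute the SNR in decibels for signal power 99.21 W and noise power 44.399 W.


SNR in decibels:
SNR = 10 * log10(Ps / Pn)
    = 10 * log10(99.21 / 44.399)
    = 10 * log10(2.2345)
    = 10 * 0.3492
    = 3.49 dB

3.49 dB


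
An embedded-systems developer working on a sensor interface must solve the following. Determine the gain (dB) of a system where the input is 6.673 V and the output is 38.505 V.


Voltage gain in dB:
G = 20 * log10(Vout / Vin)
  = 20 * log10(38.505 / 6.673)
  = 20 * log10(5.770268)
  = 20 * 0.761196
  = 15.22 dB

15.22 dB


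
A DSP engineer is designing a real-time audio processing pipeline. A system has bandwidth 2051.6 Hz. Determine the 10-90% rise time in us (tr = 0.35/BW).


Rise time from bandwidth relationship:
tr = 0.35 / BW
   = 0.35 / 2051.6
   = 0.0001705985572 s
   = 170.5986 us

170.5986 us


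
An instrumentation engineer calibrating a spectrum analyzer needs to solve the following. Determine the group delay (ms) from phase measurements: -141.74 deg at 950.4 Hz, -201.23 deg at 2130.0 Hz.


Group delay from phase difference:
tau = -d(phi)/d(omega)
d(phi) = -59.49 deg = -1.038296 rad
d(omega) = 2*pi*(2130.0 - 950.4) = 7411.6454 rad/s
tau = -(-1.038296) / 7411.6454
    = 0.1401 ms

0.1401 ms


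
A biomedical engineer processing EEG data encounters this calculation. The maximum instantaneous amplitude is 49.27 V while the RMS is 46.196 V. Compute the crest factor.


Crest factor is the ratio of peak to RMS:
CF = V_peak / V_rms
   = 49.27 / 46.196
   = 1.0665

1.0665


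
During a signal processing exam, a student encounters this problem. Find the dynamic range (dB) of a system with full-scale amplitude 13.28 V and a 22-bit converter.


Dynamic range from full-scale to LSB:
V_min = V_max / 2^bits = 13.28 / 2^22
DR = 20 * log10(V_max / V_min)
   = 20 * log10(2^22)
   = 20 * 22 * log10(2)
   = 132.45 dB

132.45 dB


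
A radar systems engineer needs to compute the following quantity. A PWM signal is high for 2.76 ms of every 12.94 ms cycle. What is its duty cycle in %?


Duty cycle as a percentage:
DC = (t_on / T) * 100
   = (2.76 / 12.94) * 100
   = 0.213292 * 100
   = 21.33 %

21.33 %


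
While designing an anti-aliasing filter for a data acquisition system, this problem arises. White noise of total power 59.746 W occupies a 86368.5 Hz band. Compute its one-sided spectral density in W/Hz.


Power spectral density:
PSD = P / BW
    = 59.746 / 86368.5
    = 0.00069176 W/Hz

0.00069176 W/Hz


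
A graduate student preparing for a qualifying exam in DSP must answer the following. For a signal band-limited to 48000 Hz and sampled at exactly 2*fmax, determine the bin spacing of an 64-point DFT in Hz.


Step 1 — Nyquist sampling rate:
fs = 2 * fmax = 2 * 48000 = 96000 Hz

Step 2 — DFT bin spacing:
df = fs / N = 96000 / 64 = 1500.0 Hz

1500.0 Hz


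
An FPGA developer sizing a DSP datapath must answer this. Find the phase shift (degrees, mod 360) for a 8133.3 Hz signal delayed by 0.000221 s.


Phase shift from frequency and time delay:
phi = 360 * f * t_delay
    = 360 * 8133.3 * 0.000221
    = 647.09 degrees
    mod 360 = 287.09 degrees

287.09 degrees


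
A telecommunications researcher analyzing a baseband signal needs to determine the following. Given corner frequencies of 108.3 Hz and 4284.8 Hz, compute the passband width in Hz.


Bandwidth is the difference of -3dB frequencies:
BW = f_high - f_low
   = 4284.8 - 108.3
   = 4176.5 Hz

4176.5 Hz


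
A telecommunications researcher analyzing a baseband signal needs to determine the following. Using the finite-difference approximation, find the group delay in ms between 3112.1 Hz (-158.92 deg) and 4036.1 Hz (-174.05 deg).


Group delay from phase difference:
tau = -d(phi)/d(omega)
d(phi) = -15.13 deg = -0.264068 rad
d(omega) = 2*pi*(4036.1 - 3112.1) = 5805.6632 rad/s
tau = -(-0.264068) / 5805.6632
    = 0.0455 ms

0.0455 ms


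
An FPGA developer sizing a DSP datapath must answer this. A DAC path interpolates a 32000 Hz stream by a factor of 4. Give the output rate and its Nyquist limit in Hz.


Step 1 — output sample rate after interpolation by L:
fs_out = L * fs_in = 4 * 32000 = 128000 Hz

Step 2 — Nyquist frequency of the output stream:
f_Nyq = fs_out / 2 = 128000 / 2 = 64000.0 Hz

fs_out = 128000 Hz; f_Nyquist = 64000.0 Hz


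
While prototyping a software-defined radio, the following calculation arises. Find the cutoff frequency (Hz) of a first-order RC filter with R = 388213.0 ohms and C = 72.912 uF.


Cutoff frequency of a first-order RC filter:
fc = 1 / (2 * pi * R * C)
C = 72.912 uF = 7.2912e-05 F
fc = 1 / (2 * pi * 388213.0 * 7.2912e-05)
   = 1 / 177.84798703774
   = 0.005623 Hz

0.005623 Hz


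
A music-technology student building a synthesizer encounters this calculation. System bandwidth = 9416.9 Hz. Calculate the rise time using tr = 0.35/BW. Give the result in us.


Rise time from bandwidth relationship:
tr = 0.35 / BW
   = 0.35 / 9416.9
   = 3.716722064e-05 s
   = 37.1672 us

37.1672 us


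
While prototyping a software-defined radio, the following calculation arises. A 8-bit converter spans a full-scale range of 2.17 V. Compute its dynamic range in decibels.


Dynamic range from full-scale to LSB:
V_min = V_max / 2^bits = 2.17 / 2^8
DR = 20 * log10(V_max / V_min)
   = 20 * log10(2^8)
   = 20 * 8 * log10(2)
   = 48.16 dB

48.16 dB


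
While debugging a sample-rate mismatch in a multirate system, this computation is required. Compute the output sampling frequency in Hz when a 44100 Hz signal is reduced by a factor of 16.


Decimation reduces the sample rate:
fs_out = fs_in / M
       = 44100 / 16
       = 2756.25 Hz

2756.25 Hz


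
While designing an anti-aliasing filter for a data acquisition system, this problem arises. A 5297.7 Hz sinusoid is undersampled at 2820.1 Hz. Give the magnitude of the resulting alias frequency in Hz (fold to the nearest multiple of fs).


Compute the nearest integer multiple of fs to the signal:
n = round(5297.7 / 2820.1) = 2
f_alias = |5297.7 - 2 * 2820.1|
        = |5297.7 - 5640.2|
        = 342.5 Hz

342.5


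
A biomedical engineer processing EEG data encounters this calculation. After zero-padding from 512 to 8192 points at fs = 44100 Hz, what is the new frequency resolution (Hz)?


Frequency resolution after zero-padding:
N_padded = 512 * 16 = 8192
df = fs / N_padded
   = 44100 / 8192
   = 5.3833 Hz

5.3833 Hz


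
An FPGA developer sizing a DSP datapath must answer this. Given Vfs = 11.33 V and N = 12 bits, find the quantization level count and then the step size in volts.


Step 1 — number of quantization levels:
L = 2^N = 2^12 = 4096

Step 2 — LSB step size:
delta = Vfs / L
      = 11.33 / 4096
      = 0.00276611 V

Levels = 4096; step size = 0.00276611 V


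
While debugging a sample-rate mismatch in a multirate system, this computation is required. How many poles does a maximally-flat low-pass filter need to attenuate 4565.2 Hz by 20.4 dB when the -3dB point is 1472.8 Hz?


Butterworth filter order formula:
n = log10(10^(A/10) - 1) / (2 * log10(f_stop/f_pass))
10^(20.4/10) - 1 = 108.6478
f_stop/f_pass = 4565.2 / 1472.8 = 3.0997
n = 2.072 -> ceil = 3

3


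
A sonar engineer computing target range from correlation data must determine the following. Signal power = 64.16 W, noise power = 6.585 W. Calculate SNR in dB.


SNR in decibels:
SNR = 10 * log10(Ps / Pn)
    = 10 * log10(64.16 / 6.585)
    = 10 * log10(9.7434)
    = 10 * 0.9887
    = 9.89 dB

9.89 dB


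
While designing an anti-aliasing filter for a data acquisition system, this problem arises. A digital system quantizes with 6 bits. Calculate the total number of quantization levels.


Number of quantization levels = 2^N
= 2^6
= 64

64


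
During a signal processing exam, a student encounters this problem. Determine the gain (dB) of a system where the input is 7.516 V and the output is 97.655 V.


Voltage gain in dB:
G = 20 * log10(Vout / Vin)
  = 20 * log10(97.655 / 7.516)
  = 20 * log10(12.992948)
  = 20 * 1.113708
  = 22.27 dB

22.27 dB


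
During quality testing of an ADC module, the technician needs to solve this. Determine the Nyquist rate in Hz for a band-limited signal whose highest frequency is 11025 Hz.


The Nyquist rate is twice the maximum frequency component.
fs_min = 2 * fmax
      = 2 * 11025
      = 22050 Hz

22050


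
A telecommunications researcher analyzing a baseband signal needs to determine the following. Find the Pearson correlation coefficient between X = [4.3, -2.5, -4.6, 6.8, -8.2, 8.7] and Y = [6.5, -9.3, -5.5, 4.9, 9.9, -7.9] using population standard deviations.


Pearson correlation coefficient (population):
r = cov(X,Y) / (std(X) * std(Y))
Mean X = 0.75, Mean Y = -0.2333
Cov(X,Y) = -6.506667
Std(X) = 6.214164, Std(Y) = 7.561893
r = -0.1385

-0.1385


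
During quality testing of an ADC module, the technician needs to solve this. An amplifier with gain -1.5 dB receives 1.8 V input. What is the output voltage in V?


Output voltage from dB gain:
V_out = V_in * 10^(gain_dB / 20)
      = 1.8 * 10^(-1.5 / 20)
      = 1.8 * 0.841395
      = 1.5145 V

1.5145 V


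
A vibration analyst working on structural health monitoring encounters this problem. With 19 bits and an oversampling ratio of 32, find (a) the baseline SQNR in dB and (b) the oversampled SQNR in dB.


Step 1 — baseline SQNR at Nyquist:
SQNR_base = 6.02*N + 1.76
          = 6.02*19 + 1.76
          = 116.14 dB

Step 2 — oversampling processing gain:
G = 10*log10(OSR) = 10*log10(32) = 15.05 dB

Step 3 — total:
SQNR_total = 116.14 + 15.05 = 131.19 dB

Base SQNR = 116.14 dB; oversampled SQNR = 131.19 dB


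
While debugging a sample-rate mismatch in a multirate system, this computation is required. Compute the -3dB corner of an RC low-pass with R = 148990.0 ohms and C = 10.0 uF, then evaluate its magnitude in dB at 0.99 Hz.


Step 1 — cutoff frequency:
fc = 1 / (2*pi*R*C)
C = 10.0 uF = 1e-05 F
fc = 1 / (2*pi*148990.0*1e-05)
   = 0.106823 Hz

Step 2 — magnitude at f = 0.99 Hz:
|H(f)| = 1 / sqrt(1 + (f/fc)^2)
f/fc = 0.99 / 0.106823 = 9.267667
|H| = 1 / sqrt(1 + 85.889652) = 0.1072793
|H|_dB = 20*log10(0.1072793) = -19.39 dB

fc = 0.106823 Hz; |H(0.99 Hz)| = -19.39 dB


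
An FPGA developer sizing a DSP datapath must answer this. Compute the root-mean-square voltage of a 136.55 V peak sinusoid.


RMS voltage for a sinusoidal waveform:
V_rms = V_peak / sqrt(2)
      = 136.55 / 1.414214
      = 96.555 V

96.555 V


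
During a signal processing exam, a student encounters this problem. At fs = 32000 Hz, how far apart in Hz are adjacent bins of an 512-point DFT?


DFT frequency resolution:
df = fs / N
   = 32000 / 512
   = 62.5 Hz

62.5 Hz


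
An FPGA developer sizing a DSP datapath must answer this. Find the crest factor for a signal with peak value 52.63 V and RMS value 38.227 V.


Crest factor is the ratio of peak to RMS:
CF = V_peak / V_rms
   = 52.63 / 38.227
   = 1.3768

1.3768


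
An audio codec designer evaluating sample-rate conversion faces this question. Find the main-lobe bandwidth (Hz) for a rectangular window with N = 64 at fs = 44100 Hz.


Main lobe width for a rectangular window:
Width = 2 * fs / N
      = 2 * 44100 / 64
      = 88200 / 64
      = 1378.125 Hz

1378.125 Hz


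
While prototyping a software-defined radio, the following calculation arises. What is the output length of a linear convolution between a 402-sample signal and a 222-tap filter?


Linear convolution output length:
L = N + M - 1
  = 402 + 222 - 1
  = 623 samples

623


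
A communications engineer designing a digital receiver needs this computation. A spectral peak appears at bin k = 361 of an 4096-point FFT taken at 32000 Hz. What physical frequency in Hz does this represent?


Frequency of DFT bin k:
f_k = k * fs / N
    = 361 * 32000 / 4096
    = 11552000 / 4096
    = 2820.312 Hz

2820.312 Hz


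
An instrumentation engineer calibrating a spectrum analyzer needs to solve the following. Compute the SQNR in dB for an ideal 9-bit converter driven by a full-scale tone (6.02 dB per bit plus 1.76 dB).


Theoretical SNR for a full-scale sinusoid:
SNR = 6.02 * N + 1.76
    = 6.02 * 9 + 1.76
    = 54.18 + 1.76
    = 55.94 dB

55.94 dB


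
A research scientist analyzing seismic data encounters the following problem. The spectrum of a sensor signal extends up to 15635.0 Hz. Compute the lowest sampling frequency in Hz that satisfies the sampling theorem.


The Nyquist rate is twice the maximum frequency component.
fs_min = 2 * fmax
      = 2 * 15635.0
      = 31270.0 Hz

31270.0


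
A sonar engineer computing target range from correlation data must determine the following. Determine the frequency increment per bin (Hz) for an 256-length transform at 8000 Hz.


DFT frequency resolution:
df = fs / N
   = 8000 / 256
   = 31.25 Hz

31.25 Hz


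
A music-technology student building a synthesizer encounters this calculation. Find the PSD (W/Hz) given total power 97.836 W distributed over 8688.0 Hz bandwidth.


Power spectral density:
PSD = P / BW
    = 97.836 / 8688.0
    = 0.01126105 W/Hz

0.01126105 W/Hz


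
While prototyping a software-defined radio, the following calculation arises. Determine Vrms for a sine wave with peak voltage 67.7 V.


RMS voltage for a sinusoidal waveform:
V_rms = V_peak / sqrt(2)
      = 67.7 / 1.414214
      = 47.871 V

47.871 V


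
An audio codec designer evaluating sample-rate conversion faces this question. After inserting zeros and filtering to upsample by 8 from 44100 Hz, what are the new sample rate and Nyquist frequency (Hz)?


Step 1 — output sample rate after interpolation by L:
fs_out = L * fs_in = 8 * 44100 = 352800 Hz

Step 2 — Nyquist frequency of the output stream:
f_Nyq = fs_out / 2 = 352800 / 2 = 176400.0 Hz

fs_out = 352800 Hz; f_Nyquist = 176400.0 Hz


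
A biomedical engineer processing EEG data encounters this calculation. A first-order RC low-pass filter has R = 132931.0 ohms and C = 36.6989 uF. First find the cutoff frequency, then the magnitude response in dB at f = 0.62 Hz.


Step 1 — cutoff frequency:
fc = 1 / (2*pi*R*C)
C = 36.6989 uF = 3.66989e-05 F
fc = 1 / (2*pi*132931.0*3.66989e-05)
   = 0.0326243 Hz

Step 2 — magnitude at f = 0.62 Hz:
|H(f)| = 1 / sqrt(1 + (f/fc)^2)
f/fc = 0.62 / 0.0326243 = 19.004239
|H| = 1 / sqrt(1 + 361.1611) = 0.0525471
|H|_dB = 20*log10(0.0525471) = -25.59 dB

fc = 0.0326243 Hz; |H(0.62 Hz)| = -25.59 dB


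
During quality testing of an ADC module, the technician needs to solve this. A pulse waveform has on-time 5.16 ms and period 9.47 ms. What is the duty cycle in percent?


Duty cycle as a percentage:
DC = (t_on / T) * 100
   = (5.16 / 9.47) * 100
   = 0.544879 * 100
   = 54.49 %

54.49 %


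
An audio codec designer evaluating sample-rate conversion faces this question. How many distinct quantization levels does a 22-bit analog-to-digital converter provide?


Number of quantization levels = 2^N
= 2^22
= 4194304

4194304


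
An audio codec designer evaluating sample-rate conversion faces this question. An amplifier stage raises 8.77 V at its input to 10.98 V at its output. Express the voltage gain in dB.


Voltage gain in dB:
G = 20 * log10(Vout / Vin)
  = 20 * log10(10.98 / 8.77)
  = 20 * log10(1.251995)
  = 20 * 0.097603
  = 1.95 dB

1.95 dB
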